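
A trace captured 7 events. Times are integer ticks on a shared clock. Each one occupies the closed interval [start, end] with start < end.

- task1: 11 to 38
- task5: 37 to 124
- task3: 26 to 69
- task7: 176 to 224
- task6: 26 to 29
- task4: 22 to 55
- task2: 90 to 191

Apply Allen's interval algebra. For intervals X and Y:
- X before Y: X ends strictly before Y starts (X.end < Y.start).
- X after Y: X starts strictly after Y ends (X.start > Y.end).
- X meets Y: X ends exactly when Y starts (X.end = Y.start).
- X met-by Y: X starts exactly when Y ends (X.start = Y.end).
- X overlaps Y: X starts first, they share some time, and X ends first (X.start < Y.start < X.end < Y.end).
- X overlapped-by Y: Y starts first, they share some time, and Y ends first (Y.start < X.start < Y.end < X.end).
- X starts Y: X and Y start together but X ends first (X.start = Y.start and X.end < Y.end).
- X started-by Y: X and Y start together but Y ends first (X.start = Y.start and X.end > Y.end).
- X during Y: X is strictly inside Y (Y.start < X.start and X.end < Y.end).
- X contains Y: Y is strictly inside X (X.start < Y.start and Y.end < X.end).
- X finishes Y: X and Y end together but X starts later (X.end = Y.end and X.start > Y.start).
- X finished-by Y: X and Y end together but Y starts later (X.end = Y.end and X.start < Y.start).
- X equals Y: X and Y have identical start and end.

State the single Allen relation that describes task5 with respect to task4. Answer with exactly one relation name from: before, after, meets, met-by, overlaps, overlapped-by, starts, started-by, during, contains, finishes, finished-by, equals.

task5 = [37, 124]; task4 = [22, 55].
Compare endpoints: task5.start > task4.start, task5.start < task4.end, task5.end > task4.start, task5.end > task4.end.
That pattern is 'overlapped-by'.

overlapped-by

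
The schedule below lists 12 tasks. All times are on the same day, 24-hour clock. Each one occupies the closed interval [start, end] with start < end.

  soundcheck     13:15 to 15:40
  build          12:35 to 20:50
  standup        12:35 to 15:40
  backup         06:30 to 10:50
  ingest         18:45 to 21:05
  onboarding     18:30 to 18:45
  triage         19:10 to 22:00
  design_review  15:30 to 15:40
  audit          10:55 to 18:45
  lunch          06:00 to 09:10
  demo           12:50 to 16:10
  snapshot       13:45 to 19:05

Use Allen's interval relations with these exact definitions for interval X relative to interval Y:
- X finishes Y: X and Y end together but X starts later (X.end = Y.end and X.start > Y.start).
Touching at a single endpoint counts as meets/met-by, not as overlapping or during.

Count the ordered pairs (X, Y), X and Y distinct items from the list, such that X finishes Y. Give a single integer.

Checking all 132 ordered pairs for relation 'finishes'; matching pairs in alphabetical order:
(design_review, soundcheck): design_review finishes soundcheck ✓
(design_review, standup): design_review finishes standup ✓
(onboarding, audit): onboarding finishes audit ✓
(soundcheck, standup): soundcheck finishes standup ✓
Count: 4.

4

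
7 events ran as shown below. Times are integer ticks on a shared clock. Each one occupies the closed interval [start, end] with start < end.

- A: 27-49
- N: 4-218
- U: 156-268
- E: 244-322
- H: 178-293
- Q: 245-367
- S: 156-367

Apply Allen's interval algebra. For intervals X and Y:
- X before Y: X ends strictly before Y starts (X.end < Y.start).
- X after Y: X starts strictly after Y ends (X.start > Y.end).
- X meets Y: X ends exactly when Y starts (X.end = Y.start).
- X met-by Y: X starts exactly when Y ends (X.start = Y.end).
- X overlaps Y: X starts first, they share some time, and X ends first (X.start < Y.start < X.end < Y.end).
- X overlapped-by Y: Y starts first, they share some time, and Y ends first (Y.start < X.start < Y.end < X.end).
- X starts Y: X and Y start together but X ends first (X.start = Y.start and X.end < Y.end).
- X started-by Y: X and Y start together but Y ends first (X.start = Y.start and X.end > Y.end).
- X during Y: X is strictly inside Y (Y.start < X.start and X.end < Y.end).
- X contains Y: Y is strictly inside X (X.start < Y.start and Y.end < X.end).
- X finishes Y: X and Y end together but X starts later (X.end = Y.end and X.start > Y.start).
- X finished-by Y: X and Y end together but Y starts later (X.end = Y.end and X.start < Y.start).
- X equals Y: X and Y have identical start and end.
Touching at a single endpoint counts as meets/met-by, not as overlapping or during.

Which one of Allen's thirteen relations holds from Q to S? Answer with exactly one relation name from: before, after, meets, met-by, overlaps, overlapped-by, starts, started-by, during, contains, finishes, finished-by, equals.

Q = [245, 367]; S = [156, 367].
Compare endpoints: Q.start > S.start, Q.start < S.end, Q.end > S.start, Q.end = S.end.
That pattern is 'finishes'.

finishes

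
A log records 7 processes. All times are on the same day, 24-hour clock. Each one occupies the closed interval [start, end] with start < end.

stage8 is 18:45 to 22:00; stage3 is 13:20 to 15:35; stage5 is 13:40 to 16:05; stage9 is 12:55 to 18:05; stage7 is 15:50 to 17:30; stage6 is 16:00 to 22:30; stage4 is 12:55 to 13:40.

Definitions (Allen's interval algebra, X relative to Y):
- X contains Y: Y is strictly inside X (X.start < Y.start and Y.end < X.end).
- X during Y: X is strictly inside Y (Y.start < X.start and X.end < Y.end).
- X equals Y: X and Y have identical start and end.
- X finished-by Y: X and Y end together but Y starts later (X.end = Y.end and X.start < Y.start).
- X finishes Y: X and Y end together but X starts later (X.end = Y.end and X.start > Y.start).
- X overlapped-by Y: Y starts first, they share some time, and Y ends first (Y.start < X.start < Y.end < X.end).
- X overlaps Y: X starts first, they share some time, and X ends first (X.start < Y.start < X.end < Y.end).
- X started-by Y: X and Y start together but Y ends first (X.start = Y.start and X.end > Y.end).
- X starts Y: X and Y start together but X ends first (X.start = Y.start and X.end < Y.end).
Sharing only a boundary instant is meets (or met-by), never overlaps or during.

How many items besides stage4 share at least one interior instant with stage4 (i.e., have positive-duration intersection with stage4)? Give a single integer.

Target stage4 = [12:55, 13:40].
stage3 [13:20, 15:35] → overlapped-by → counts.
stage5 [13:40, 16:05] → met-by → no.
stage6 [16:00, 22:30] → after → no.
stage7 [15:50, 17:30] → after → no.
stage8 [18:45, 22:00] → after → no.
stage9 [12:55, 18:05] → started-by → counts.
Total: 2.

2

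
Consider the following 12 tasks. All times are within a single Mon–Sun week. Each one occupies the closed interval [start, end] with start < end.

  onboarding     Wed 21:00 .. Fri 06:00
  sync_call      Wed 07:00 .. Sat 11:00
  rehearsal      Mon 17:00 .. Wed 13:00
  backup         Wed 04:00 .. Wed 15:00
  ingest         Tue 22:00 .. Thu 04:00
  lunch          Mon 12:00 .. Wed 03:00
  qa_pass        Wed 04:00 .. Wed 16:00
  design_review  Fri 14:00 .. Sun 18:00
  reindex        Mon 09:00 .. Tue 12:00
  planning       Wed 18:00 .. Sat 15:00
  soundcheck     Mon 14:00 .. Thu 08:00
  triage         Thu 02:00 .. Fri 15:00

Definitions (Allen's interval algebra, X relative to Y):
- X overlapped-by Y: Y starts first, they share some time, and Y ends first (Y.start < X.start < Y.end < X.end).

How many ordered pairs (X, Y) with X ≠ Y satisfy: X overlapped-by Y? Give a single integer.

Checking all 132 ordered pairs for relation 'overlapped-by'; matching pairs in alphabetical order:
(backup, rehearsal): backup overlapped-by rehearsal ✓
(design_review, planning): design_review overlapped-by planning ✓
(design_review, sync_call): design_review overlapped-by sync_call ✓
(design_review, triage): design_review overlapped-by triage ✓
(ingest, lunch): ingest overlapped-by lunch ✓
(ingest, rehearsal): ingest overlapped-by rehearsal ✓
(lunch, reindex): lunch overlapped-by reindex ✓
(onboarding, ingest): onboarding overlapped-by ingest ✓
(onboarding, soundcheck): onboarding overlapped-by soundcheck ✓
(planning, ingest): planning overlapped-by ingest ✓
(planning, soundcheck): planning overlapped-by soundcheck ✓
(planning, sync_call): planning overlapped-by sync_call ✓
(qa_pass, rehearsal): qa_pass overlapped-by rehearsal ✓
(rehearsal, lunch): rehearsal overlapped-by lunch ✓
(rehearsal, reindex): rehearsal overlapped-by reindex ✓
(soundcheck, lunch): soundcheck overlapped-by lunch ✓
(soundcheck, reindex): soundcheck overlapped-by reindex ✓
(sync_call, backup): sync_call overlapped-by backup ✓
(sync_call, ingest): sync_call overlapped-by ingest ✓
(sync_call, qa_pass): sync_call overlapped-by qa_pass ✓
(sync_call, rehearsal): sync_call overlapped-by rehearsal ✓
(sync_call, soundcheck): sync_call overlapped-by soundcheck ✓
(triage, ingest): triage overlapped-by ingest ✓
(triage, onboarding): triage overlapped-by onboarding ✓
... plus 1 further pairs not listed.
Count: 25.

25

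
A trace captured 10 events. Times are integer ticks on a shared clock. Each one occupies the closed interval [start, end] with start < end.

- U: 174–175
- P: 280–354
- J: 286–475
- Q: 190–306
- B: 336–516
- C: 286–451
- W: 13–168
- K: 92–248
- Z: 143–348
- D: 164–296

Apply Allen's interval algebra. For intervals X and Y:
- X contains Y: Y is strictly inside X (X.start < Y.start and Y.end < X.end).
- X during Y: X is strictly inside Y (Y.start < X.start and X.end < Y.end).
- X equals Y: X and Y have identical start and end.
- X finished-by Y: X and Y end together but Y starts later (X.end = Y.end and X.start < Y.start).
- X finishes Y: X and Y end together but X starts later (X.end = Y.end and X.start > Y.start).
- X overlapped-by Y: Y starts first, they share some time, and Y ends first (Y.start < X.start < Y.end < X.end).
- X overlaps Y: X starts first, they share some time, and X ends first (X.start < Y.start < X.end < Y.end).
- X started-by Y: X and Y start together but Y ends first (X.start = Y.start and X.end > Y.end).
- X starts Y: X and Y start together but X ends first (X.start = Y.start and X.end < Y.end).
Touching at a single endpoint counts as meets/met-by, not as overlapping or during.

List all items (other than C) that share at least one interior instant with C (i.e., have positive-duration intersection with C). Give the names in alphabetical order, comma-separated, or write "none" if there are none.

Target C = [286, 451].
B [336, 516] → overlapped-by → yes.
D [164, 296] → overlaps → yes.
J [286, 475] → started-by → yes.
K [92, 248] → before → no.
P [280, 354] → overlaps → yes.
Q [190, 306] → overlaps → yes.
U [174, 175] → before → no.
W [13, 168] → before → no.
Z [143, 348] → overlaps → yes.
Result: B, D, J, P, Q, Z.

B, D, J, P, Q, Z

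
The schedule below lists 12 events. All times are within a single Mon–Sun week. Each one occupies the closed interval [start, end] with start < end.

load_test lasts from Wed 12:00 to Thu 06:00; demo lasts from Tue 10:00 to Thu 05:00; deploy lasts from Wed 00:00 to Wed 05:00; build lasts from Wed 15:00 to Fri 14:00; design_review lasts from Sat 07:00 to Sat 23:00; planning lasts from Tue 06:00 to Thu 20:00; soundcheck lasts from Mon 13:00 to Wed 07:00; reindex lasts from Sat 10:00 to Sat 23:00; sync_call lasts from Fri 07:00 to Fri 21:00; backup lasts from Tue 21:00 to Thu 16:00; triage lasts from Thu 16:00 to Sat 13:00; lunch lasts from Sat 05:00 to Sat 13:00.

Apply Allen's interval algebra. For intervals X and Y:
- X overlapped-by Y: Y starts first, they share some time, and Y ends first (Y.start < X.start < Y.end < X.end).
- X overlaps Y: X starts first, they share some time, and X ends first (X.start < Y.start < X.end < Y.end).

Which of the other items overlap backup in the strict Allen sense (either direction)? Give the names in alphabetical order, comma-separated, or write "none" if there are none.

Target backup = [Tue 21:00, Thu 16:00].
build [Wed 15:00, Fri 14:00] → overlapped-by → yes.
demo [Tue 10:00, Thu 05:00] → overlaps → yes.
deploy [Wed 00:00, Wed 05:00] → during → no.
design_review [Sat 07:00, Sat 23:00] → after → no.
load_test [Wed 12:00, Thu 06:00] → during → no.
lunch [Sat 05:00, Sat 13:00] → after → no.
planning [Tue 06:00, Thu 20:00] → contains → no.
reindex [Sat 10:00, Sat 23:00] → after → no.
soundcheck [Mon 13:00, Wed 07:00] → overlaps → yes.
sync_call [Fri 07:00, Fri 21:00] → after → no.
triage [Thu 16:00, Sat 13:00] → met-by → no.
Result: build, demo, soundcheck.

build, demo, soundcheck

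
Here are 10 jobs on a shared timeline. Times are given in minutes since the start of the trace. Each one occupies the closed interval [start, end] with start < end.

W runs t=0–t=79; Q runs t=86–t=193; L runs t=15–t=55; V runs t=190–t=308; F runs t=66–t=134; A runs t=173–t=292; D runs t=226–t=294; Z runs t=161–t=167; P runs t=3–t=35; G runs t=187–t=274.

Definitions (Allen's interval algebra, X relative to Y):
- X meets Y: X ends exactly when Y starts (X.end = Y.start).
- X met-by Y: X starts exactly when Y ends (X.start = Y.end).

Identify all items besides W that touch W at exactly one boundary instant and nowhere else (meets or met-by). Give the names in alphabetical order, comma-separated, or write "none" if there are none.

Target W = [t=0, t=79].
A [t=173, t=292] → after → no.
D [t=226, t=294] → after → no.
F [t=66, t=134] → overlapped-by → no.
G [t=187, t=274] → after → no.
L [t=15, t=55] → during → no.
P [t=3, t=35] → during → no.
Q [t=86, t=193] → after → no.
V [t=190, t=308] → after → no.
Z [t=161, t=167] → after → no.
Result: none.

none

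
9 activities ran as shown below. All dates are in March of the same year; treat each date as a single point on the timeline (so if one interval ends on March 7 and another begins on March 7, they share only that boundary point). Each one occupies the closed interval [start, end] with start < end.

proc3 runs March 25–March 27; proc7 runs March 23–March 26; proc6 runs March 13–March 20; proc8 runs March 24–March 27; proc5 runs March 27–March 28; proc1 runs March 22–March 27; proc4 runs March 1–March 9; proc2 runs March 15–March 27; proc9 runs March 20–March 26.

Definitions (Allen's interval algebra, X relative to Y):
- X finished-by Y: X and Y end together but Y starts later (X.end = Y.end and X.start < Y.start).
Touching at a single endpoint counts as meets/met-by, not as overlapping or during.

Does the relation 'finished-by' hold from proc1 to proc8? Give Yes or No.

proc1 = [March 22, March 27], proc8 = [March 24, March 27].
Actual relation of proc1 to proc8: finished-by.
Asked whether 'finished-by' holds → Yes.

Yes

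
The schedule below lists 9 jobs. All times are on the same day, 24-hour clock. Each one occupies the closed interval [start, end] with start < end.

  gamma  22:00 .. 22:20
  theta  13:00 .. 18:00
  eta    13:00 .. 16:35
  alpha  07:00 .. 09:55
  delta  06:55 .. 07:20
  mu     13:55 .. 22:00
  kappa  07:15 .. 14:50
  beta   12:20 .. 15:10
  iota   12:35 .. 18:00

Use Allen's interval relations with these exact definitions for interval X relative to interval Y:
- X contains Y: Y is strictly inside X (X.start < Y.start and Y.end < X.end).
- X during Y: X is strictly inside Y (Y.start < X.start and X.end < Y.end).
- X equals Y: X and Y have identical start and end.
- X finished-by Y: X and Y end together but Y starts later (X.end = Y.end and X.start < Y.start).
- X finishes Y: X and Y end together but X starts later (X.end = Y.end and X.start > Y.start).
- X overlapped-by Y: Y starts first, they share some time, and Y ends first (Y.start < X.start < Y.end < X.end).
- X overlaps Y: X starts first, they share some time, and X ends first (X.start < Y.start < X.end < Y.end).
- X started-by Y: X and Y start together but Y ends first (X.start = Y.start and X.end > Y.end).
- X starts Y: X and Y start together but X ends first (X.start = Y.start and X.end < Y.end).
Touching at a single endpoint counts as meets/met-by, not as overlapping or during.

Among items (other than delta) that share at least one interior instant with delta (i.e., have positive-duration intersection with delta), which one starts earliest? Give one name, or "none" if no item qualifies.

alpha

Target delta = [06:55, 07:20].
alpha [07:00, 09:55] → overlapped-by → candidate.
beta [12:20, 15:10] → after → excluded.
eta [13:00, 16:35] → after → excluded.
gamma [22:00, 22:20] → after → excluded.
iota [12:35, 18:00] → after → excluded.
kappa [07:15, 14:50] → overlapped-by → candidate.
mu [13:55, 22:00] → after → excluded.
theta [13:00, 18:00] → after → excluded.
Among candidates, earliest start is 07:00 → alpha.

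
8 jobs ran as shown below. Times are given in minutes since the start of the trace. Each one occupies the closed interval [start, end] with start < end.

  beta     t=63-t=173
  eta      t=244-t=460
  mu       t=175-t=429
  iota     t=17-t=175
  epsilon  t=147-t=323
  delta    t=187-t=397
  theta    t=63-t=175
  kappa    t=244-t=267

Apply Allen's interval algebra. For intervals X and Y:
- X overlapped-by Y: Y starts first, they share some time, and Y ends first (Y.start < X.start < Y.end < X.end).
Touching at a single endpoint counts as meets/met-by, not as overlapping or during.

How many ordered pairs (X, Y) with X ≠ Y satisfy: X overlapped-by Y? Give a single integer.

Checking all 56 ordered pairs for relation 'overlapped-by'; matching pairs in alphabetical order:
(delta, epsilon): delta overlapped-by epsilon ✓
(epsilon, beta): epsilon overlapped-by beta ✓
(epsilon, iota): epsilon overlapped-by iota ✓
(epsilon, theta): epsilon overlapped-by theta ✓
(eta, delta): eta overlapped-by delta ✓
(eta, epsilon): eta overlapped-by epsilon ✓
(eta, mu): eta overlapped-by mu ✓
(mu, epsilon): mu overlapped-by epsilon ✓
Count: 8.

8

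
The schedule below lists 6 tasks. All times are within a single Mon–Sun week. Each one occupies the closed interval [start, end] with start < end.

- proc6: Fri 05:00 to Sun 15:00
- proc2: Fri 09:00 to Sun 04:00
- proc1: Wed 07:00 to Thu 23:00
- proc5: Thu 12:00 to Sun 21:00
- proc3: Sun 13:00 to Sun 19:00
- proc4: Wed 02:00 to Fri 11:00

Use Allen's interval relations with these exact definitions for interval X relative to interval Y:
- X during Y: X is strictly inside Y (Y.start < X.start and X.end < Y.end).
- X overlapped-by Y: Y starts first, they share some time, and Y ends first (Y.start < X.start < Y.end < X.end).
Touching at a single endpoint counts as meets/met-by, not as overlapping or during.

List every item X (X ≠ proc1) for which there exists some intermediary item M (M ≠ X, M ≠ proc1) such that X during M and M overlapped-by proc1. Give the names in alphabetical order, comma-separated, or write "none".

proc2, proc3, proc6

Target proc1 = [Wed 07:00, Thu 23:00].
Intermediaries M with M overlapped-by proc1: proc5.
Via proc5 — items with X during proc5: proc2, proc3, proc6.
Union: proc2, proc3, proc6.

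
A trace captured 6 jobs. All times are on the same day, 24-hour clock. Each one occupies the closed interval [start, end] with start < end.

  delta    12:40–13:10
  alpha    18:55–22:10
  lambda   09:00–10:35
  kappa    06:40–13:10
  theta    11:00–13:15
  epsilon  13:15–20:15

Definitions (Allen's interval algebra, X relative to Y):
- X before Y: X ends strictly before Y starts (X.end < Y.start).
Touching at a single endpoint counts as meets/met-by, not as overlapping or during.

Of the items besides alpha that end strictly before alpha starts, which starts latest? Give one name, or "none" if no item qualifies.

delta

Target alpha = [18:55, 22:10].
delta [12:40, 13:10] → before → candidate.
epsilon [13:15, 20:15] → overlaps → excluded.
kappa [06:40, 13:10] → before → candidate.
lambda [09:00, 10:35] → before → candidate.
theta [11:00, 13:15] → before → candidate.
Among candidates, latest start is 12:40 → delta.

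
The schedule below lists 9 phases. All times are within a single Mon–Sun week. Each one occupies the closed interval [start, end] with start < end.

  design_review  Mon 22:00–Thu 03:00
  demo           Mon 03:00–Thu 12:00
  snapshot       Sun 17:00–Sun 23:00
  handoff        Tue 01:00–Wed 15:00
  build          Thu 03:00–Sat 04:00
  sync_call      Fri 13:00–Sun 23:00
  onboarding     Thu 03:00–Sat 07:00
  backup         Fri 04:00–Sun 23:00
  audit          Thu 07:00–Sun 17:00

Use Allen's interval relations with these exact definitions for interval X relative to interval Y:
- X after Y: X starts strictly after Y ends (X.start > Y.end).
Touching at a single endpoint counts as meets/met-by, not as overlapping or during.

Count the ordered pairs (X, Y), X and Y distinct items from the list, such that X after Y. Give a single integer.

15

Checking all 72 ordered pairs for relation 'after'; matching pairs in alphabetical order:
(audit, design_review): audit after design_review ✓
(audit, handoff): audit after handoff ✓
(backup, demo): backup after demo ✓
(backup, design_review): backup after design_review ✓
(backup, handoff): backup after handoff ✓
(build, handoff): build after handoff ✓
(onboarding, handoff): onboarding after handoff ✓
(snapshot, build): snapshot after build ✓
(snapshot, demo): snapshot after demo ✓
(snapshot, design_review): snapshot after design_review ✓
(snapshot, handoff): snapshot after handoff ✓
(snapshot, onboarding): snapshot after onboarding ✓
(sync_call, demo): sync_call after demo ✓
(sync_call, design_review): sync_call after design_review ✓
(sync_call, handoff): sync_call after handoff ✓
Count: 15.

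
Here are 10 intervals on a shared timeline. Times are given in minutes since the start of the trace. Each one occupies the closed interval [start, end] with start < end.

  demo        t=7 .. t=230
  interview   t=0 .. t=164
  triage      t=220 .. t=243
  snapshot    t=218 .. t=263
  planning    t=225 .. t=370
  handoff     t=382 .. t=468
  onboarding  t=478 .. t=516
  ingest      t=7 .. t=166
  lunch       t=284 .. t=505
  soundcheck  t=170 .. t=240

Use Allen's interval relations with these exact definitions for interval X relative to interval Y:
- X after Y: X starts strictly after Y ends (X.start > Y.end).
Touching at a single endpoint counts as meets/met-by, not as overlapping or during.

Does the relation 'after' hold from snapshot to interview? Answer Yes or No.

snapshot = [t=218, t=263], interview = [t=0, t=164].
Actual relation of snapshot to interview: after.
Asked whether 'after' holds → Yes.

Yes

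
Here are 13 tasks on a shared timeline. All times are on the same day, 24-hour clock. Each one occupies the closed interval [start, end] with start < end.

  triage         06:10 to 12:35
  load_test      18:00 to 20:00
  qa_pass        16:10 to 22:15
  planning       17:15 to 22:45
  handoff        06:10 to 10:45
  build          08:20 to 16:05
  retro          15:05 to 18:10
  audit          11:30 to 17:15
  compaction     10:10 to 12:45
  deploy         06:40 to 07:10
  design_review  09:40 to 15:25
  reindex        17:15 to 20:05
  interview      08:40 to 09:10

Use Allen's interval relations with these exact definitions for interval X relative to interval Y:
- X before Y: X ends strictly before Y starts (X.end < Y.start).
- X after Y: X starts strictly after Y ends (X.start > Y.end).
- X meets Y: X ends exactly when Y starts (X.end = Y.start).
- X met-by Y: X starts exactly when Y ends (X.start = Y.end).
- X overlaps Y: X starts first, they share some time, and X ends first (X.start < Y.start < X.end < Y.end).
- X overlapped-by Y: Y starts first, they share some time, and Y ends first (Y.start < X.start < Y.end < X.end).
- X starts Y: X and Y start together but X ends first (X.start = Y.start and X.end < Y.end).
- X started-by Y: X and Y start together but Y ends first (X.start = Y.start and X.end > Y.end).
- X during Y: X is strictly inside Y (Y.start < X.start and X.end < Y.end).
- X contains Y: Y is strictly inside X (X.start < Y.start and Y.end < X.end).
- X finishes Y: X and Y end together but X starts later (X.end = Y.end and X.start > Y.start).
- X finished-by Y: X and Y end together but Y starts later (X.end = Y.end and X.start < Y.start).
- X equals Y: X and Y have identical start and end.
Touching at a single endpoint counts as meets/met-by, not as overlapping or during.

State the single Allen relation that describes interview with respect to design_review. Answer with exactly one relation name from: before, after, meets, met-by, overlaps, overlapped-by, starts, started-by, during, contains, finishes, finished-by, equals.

before

interview = [08:40, 09:10]; design_review = [09:40, 15:25].
Compare endpoints: interview.start < design_review.start, interview.start < design_review.end, interview.end < design_review.start, interview.end < design_review.end.
That pattern is 'before'.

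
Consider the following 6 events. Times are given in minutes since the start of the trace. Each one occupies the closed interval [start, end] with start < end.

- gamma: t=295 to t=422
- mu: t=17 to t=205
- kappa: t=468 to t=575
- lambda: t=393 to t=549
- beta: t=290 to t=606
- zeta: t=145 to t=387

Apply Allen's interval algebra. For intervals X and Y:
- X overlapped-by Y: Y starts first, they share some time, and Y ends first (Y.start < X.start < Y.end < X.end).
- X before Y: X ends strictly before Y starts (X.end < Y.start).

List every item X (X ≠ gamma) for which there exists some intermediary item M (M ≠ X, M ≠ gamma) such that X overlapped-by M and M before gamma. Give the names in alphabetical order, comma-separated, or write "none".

Target gamma = [t=295, t=422].
Intermediaries M with M before gamma: mu.
Via mu — items with X overlapped-by mu: zeta.
Union: zeta.

zeta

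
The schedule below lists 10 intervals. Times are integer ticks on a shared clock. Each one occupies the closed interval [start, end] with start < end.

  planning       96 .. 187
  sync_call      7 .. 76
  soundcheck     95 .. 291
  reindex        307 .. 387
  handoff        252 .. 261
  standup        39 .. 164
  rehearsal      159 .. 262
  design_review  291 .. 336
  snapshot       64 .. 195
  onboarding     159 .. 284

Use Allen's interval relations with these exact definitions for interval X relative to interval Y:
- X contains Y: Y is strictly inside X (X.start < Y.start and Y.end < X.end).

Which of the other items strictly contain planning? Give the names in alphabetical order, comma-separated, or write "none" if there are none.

Target planning = [96, 187].
design_review [291, 336] → after → no.
handoff [252, 261] → after → no.
onboarding [159, 284] → overlapped-by → no.
rehearsal [159, 262] → overlapped-by → no.
reindex [307, 387] → after → no.
snapshot [64, 195] → contains → yes.
soundcheck [95, 291] → contains → yes.
standup [39, 164] → overlaps → no.
sync_call [7, 76] → before → no.
Result: snapshot, soundcheck.

snapshot, soundcheck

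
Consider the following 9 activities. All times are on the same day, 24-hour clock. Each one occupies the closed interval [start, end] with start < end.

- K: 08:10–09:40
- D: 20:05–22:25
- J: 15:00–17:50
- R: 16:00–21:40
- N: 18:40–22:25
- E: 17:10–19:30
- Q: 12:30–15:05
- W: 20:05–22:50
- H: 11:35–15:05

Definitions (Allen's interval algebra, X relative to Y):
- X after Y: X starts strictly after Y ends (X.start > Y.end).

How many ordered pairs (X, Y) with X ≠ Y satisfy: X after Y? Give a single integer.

23

Checking all 72 ordered pairs for relation 'after'; matching pairs in alphabetical order:
(D, E): D after E ✓
(D, H): D after H ✓
(D, J): D after J ✓
(D, K): D after K ✓
(D, Q): D after Q ✓
(E, H): E after H ✓
(E, K): E after K ✓
(E, Q): E after Q ✓
(H, K): H after K ✓
(J, K): J after K ✓
(N, H): N after H ✓
(N, J): N after J ✓
(N, K): N after K ✓
(N, Q): N after Q ✓
(Q, K): Q after K ✓
(R, H): R after H ✓
(R, K): R after K ✓
(R, Q): R after Q ✓
(W, E): W after E ✓
(W, H): W after H ✓
(W, J): W after J ✓
(W, K): W after K ✓
(W, Q): W after Q ✓
Count: 23.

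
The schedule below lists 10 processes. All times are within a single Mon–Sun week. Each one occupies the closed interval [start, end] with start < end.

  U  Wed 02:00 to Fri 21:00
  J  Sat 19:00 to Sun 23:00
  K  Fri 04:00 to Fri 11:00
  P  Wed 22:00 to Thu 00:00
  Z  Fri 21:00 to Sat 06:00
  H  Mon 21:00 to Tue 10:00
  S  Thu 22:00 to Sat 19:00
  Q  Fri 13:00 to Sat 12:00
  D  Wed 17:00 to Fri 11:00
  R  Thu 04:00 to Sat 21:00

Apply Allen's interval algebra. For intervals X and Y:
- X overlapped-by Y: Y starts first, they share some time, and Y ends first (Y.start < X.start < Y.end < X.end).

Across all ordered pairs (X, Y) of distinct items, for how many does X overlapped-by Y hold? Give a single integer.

6

Checking all 90 ordered pairs for relation 'overlapped-by'; matching pairs in alphabetical order:
(J, R): J overlapped-by R ✓
(Q, U): Q overlapped-by U ✓
(R, D): R overlapped-by D ✓
(R, U): R overlapped-by U ✓
(S, D): S overlapped-by D ✓
(S, U): S overlapped-by U ✓
Count: 6.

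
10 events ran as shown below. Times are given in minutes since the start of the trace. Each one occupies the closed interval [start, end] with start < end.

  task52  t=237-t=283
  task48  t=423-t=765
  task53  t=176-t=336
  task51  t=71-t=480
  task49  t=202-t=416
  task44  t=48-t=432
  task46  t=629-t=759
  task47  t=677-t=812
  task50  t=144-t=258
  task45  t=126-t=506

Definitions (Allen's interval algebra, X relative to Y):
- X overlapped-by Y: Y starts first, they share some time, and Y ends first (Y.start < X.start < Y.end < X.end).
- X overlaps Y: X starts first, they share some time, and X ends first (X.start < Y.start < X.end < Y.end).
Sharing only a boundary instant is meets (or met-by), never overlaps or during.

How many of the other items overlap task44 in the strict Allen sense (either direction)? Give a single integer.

Target task44 = [t=48, t=432].
task45 [t=126, t=506] → overlapped-by → counts.
task46 [t=629, t=759] → after → no.
task47 [t=677, t=812] → after → no.
task48 [t=423, t=765] → overlapped-by → counts.
task49 [t=202, t=416] → during → no.
task50 [t=144, t=258] → during → no.
task51 [t=71, t=480] → overlapped-by → counts.
task52 [t=237, t=283] → during → no.
task53 [t=176, t=336] → during → no.
Total: 3.

3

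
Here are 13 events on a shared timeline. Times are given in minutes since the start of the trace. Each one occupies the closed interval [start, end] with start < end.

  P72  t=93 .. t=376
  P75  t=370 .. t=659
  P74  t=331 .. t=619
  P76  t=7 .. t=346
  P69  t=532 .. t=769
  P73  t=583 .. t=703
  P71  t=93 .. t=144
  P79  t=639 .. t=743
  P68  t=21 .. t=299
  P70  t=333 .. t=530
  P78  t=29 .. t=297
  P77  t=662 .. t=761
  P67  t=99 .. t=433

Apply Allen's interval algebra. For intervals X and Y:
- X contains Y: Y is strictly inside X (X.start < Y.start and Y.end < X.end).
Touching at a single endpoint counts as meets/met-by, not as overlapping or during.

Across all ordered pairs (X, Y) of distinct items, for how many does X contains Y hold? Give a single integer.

Checking all 156 ordered pairs for relation 'contains'; matching pairs in alphabetical order:
(P68, P71): P68 contains P71 ✓
(P68, P78): P68 contains P78 ✓
(P69, P73): P69 contains P73 ✓
(P69, P77): P69 contains P77 ✓
(P69, P79): P69 contains P79 ✓
(P74, P70): P74 contains P70 ✓
(P76, P68): P76 contains P68 ✓
(P76, P71): P76 contains P71 ✓
(P76, P78): P76 contains P78 ✓
(P78, P71): P78 contains P71 ✓
Count: 10.

10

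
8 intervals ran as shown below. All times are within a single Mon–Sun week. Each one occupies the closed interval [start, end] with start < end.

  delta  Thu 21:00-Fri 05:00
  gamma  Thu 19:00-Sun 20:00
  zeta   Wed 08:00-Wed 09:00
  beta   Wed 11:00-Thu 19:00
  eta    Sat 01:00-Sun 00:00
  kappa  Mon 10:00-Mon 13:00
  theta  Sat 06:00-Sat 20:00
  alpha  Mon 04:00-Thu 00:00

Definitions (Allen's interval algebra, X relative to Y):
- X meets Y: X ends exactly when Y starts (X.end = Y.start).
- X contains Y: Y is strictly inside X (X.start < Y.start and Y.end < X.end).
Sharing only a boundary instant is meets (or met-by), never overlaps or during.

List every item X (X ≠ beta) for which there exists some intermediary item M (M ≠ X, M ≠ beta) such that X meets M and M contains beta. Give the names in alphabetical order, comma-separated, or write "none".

none

Target beta = [Wed 11:00, Thu 19:00].
Intermediaries M with M contains beta: none.
Union: none.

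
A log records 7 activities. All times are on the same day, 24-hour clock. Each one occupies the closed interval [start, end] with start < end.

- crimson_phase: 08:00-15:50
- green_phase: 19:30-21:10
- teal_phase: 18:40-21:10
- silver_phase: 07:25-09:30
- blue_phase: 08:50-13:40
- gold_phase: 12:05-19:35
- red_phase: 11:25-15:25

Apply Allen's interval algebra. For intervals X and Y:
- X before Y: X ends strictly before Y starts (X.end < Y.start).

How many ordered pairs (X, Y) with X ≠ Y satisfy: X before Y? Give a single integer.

10

Checking all 42 ordered pairs for relation 'before'; matching pairs in alphabetical order:
(blue_phase, green_phase): blue_phase before green_phase ✓
(blue_phase, teal_phase): blue_phase before teal_phase ✓
(crimson_phase, green_phase): crimson_phase before green_phase ✓
(crimson_phase, teal_phase): crimson_phase before teal_phase ✓
(red_phase, green_phase): red_phase before green_phase ✓
(red_phase, teal_phase): red_phase before teal_phase ✓
(silver_phase, gold_phase): silver_phase before gold_phase ✓
(silver_phase, green_phase): silver_phase before green_phase ✓
(silver_phase, red_phase): silver_phase before red_phase ✓
(silver_phase, teal_phase): silver_phase before teal_phase ✓
Count: 10.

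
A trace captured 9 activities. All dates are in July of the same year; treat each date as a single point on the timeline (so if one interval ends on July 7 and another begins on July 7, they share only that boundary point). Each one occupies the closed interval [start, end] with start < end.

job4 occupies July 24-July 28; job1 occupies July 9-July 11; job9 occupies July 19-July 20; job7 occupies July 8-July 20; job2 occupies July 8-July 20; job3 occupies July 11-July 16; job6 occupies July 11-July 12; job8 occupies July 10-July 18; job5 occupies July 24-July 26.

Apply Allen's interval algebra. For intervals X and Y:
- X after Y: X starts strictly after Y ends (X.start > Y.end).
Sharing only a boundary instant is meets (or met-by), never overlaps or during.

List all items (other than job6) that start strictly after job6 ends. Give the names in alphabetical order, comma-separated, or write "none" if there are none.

Target job6 = [July 11, July 12].
job1 [July 9, July 11] → meets → no.
job2 [July 8, July 20] → contains → no.
job3 [July 11, July 16] → started-by → no.
job4 [July 24, July 28] → after → yes.
job5 [July 24, July 26] → after → yes.
job7 [July 8, July 20] → contains → no.
job8 [July 10, July 18] → contains → no.
job9 [July 19, July 20] → after → yes.
Result: job4, job5, job9.

job4, job5, job9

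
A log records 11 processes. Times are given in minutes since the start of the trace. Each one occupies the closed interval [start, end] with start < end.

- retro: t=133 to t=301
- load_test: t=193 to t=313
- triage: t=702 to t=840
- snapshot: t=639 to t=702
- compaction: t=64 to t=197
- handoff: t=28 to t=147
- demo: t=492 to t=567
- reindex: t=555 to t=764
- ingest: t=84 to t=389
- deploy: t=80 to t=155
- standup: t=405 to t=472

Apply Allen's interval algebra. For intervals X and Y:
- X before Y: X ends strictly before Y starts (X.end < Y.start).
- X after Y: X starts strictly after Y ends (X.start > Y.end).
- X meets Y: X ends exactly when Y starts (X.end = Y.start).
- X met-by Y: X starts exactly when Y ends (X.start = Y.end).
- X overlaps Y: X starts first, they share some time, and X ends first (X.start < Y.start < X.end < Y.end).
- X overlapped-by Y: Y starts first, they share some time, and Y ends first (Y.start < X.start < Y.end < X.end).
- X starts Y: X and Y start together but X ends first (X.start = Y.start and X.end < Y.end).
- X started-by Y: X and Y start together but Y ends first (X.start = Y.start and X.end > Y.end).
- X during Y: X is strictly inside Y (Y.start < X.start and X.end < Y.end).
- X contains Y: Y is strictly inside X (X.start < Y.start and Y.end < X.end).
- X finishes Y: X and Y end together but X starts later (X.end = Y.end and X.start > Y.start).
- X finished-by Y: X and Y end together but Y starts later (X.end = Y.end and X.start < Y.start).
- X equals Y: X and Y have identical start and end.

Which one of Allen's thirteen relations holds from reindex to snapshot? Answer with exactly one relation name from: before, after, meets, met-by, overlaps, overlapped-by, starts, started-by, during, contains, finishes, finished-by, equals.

contains

reindex = [t=555, t=764]; snapshot = [t=639, t=702].
Compare endpoints: reindex.start < snapshot.start, reindex.start < snapshot.end, reindex.end > snapshot.start, reindex.end > snapshot.end.
That pattern is 'contains'.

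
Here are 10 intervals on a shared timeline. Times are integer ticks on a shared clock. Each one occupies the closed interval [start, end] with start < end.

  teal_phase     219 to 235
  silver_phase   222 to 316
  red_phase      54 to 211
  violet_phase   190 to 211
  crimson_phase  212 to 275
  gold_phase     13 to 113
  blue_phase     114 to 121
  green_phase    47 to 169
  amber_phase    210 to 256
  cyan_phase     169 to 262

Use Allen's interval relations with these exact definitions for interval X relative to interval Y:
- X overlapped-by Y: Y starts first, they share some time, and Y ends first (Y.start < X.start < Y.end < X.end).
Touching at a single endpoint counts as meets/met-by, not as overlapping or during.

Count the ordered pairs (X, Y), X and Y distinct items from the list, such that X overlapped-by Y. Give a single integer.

Checking all 90 ordered pairs for relation 'overlapped-by'; matching pairs in alphabetical order:
(amber_phase, red_phase): amber_phase overlapped-by red_phase ✓
(amber_phase, violet_phase): amber_phase overlapped-by violet_phase ✓
(crimson_phase, amber_phase): crimson_phase overlapped-by amber_phase ✓
(crimson_phase, cyan_phase): crimson_phase overlapped-by cyan_phase ✓
(cyan_phase, red_phase): cyan_phase overlapped-by red_phase ✓
(green_phase, gold_phase): green_phase overlapped-by gold_phase ✓
(red_phase, gold_phase): red_phase overlapped-by gold_phase ✓
(red_phase, green_phase): red_phase overlapped-by green_phase ✓
(silver_phase, amber_phase): silver_phase overlapped-by amber_phase ✓
(silver_phase, crimson_phase): silver_phase overlapped-by crimson_phase ✓
(silver_phase, cyan_phase): silver_phase overlapped-by cyan_phase ✓
(silver_phase, teal_phase): silver_phase overlapped-by teal_phase ✓
Count: 12.

12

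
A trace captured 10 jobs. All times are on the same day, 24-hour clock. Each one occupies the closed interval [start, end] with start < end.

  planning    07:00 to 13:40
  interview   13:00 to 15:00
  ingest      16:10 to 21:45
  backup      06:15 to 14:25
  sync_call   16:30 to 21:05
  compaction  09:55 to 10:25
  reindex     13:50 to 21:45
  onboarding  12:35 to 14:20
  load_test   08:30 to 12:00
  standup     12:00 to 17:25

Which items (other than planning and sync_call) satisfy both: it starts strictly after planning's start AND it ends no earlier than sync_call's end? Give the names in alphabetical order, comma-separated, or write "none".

Conditions: its start is strictly after planning's start (X.start > 07:00) AND its end is no earlier than sync_call's end (X.end >= 21:05).
backup: start 06:15 > 07:00? ✗; end 14:25 >= 21:05? ✗ → no.
compaction: start 09:55 > 07:00? ✓; end 10:25 >= 21:05? ✗ → no.
ingest: start 16:10 > 07:00? ✓; end 21:45 >= 21:05? ✓ → yes.
interview: start 13:00 > 07:00? ✓; end 15:00 >= 21:05? ✗ → no.
load_test: start 08:30 > 07:00? ✓; end 12:00 >= 21:05? ✗ → no.
onboarding: start 12:35 > 07:00? ✓; end 14:20 >= 21:05? ✗ → no.
reindex: start 13:50 > 07:00? ✓; end 21:45 >= 21:05? ✓ → yes.
standup: start 12:00 > 07:00? ✓; end 17:25 >= 21:05? ✗ → no.
Result: ingest, reindex.

ingest, reindex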